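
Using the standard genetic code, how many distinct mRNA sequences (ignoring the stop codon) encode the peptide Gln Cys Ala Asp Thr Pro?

512

Gln: 2 codons.
Cys: 2 codons.
Ala: 4 codons.
Asp: 2 codons.
Thr: 4 codons.
Pro: 4 codons.
2 × 2 × 4 × 2 × 4 × 4 = 512.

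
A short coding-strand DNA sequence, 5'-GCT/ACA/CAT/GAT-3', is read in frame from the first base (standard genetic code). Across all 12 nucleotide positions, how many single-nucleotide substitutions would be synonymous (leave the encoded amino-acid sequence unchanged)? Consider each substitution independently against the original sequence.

Codon 1 (GCT, Ala): 3 synonymous substitutions.
Codon 2 (ACA, Thr): 3 synonymous substitutions.
Codon 3 (CAT, His): 1 synonymous substitution.
Codon 4 (GAT, Asp): 1 synonymous substitution.
Total: 3 + 3 + 1 + 1 = 8.

8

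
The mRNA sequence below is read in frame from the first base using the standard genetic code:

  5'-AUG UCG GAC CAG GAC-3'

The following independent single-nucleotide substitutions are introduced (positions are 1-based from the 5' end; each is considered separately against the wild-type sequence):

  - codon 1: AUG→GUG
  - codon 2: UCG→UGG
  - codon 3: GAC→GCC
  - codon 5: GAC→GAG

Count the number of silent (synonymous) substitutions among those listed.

0

Codon 1: AUG (Met) → GUG (Val) — missense.
Codon 2: UCG (Ser) → UGG (Trp) — missense.
Codon 3: GAC (Asp) → GCC (Ala) — missense.
Codon 5: GAC (Asp) → GAG (Glu) — missense.
Synonymous: 0 of 4.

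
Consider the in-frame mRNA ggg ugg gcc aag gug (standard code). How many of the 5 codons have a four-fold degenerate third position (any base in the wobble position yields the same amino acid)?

Codon 1 GGG (Gly): third position 4-fold.
Codon 2 UGG (Trp): third position 1-fold.
Codon 3 GCC (Ala): third position 4-fold.
Codon 4 AAG (Lys): third position 2-fold.
Codon 5 GUG (Val): third position 4-fold.
Four-fold degenerate third positions: 3.

3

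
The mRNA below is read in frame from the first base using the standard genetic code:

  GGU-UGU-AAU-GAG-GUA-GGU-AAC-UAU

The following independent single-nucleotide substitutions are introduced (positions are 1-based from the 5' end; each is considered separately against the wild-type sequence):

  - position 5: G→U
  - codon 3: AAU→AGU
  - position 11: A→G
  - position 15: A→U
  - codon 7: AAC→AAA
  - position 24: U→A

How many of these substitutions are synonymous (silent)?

Codon 2: UGU (Cys) → UUU (Phe) — missense.
Codon 3: AAU (Asn) → AGU (Ser) — missense.
Codon 4: GAG (Glu) → GGG (Gly) — missense.
Codon 5: GUA (Val) → GUU (Val) — synonymous.
Codon 7: AAC (Asn) → AAA (Lys) — missense.
Codon 8: UAU (Tyr) → UAA (Stop) — nonsense.
Synonymous: 1 of 6.

1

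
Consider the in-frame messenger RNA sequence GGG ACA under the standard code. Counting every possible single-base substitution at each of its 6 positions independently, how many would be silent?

6

Codon 1 (GGG, Gly): 3 synonymous substitutions.
Codon 2 (ACA, Thr): 3 synonymous substitutions.
Total: 3 + 3 = 6.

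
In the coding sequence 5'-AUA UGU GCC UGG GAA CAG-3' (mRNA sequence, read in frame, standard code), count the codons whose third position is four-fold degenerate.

Codon 1 AUA (Ile): third position 3-fold.
Codon 2 UGU (Cys): third position 2-fold.
Codon 3 GCC (Ala): third position 4-fold.
Codon 4 UGG (Trp): third position 1-fold.
Codon 5 GAA (Glu): third position 2-fold.
Codon 6 CAG (Gln): third position 2-fold.
Four-fold degenerate third positions: 1.

1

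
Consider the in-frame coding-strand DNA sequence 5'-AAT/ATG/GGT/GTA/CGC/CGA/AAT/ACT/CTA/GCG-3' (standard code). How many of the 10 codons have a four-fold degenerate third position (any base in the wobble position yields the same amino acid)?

Codon 1 AAT (Asn): third position 2-fold.
Codon 2 ATG (Met): third position 1-fold.
Codon 3 GGT (Gly): third position 4-fold.
Codon 4 GTA (Val): third position 4-fold.
Codon 5 CGC (Arg): third position 4-fold.
Codon 6 CGA (Arg): third position 4-fold.
Codon 7 AAT (Asn): third position 2-fold.
Codon 8 ACT (Thr): third position 4-fold.
Codon 9 CTA (Leu): third position 4-fold.
Codon 10 GCG (Ala): third position 4-fold.
Four-fold degenerate third positions: 7.

7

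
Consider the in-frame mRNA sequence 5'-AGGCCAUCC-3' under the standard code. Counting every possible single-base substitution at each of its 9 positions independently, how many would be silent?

Codon 1 (AGG, Arg): 2 synonymous substitutions.
Codon 2 (CCA, Pro): 3 synonymous substitutions.
Codon 3 (UCC, Ser): 3 synonymous substitutions.
Total: 2 + 3 + 3 = 8.

8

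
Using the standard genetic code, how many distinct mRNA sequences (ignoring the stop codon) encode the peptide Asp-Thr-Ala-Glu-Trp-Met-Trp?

64

Asp: 2 codons.
Thr: 4 codons.
Ala: 4 codons.
Glu: 2 codons.
Trp: 1 codon.
Met: 1 codon.
Trp: 1 codon.
2 × 4 × 4 × 2 × 1 × 1 × 1 = 64.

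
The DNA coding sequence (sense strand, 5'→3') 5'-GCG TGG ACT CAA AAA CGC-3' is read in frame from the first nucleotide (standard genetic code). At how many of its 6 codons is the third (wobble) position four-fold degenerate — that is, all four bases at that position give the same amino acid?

Codon 1 GCG (Ala): third position 4-fold.
Codon 2 TGG (Trp): third position 1-fold.
Codon 3 ACT (Thr): third position 4-fold.
Codon 4 CAA (Gln): third position 2-fold.
Codon 5 AAA (Lys): third position 2-fold.
Codon 6 CGC (Arg): third position 4-fold.
Four-fold degenerate third positions: 3.

3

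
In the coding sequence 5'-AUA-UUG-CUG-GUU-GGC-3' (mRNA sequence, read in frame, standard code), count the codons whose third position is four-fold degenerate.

Codon 1 AUA (Ile): third position 3-fold.
Codon 2 UUG (Leu): third position 2-fold.
Codon 3 CUG (Leu): third position 4-fold.
Codon 4 GUU (Val): third position 4-fold.
Codon 5 GGC (Gly): third position 4-fold.
Four-fold degenerate third positions: 3.

3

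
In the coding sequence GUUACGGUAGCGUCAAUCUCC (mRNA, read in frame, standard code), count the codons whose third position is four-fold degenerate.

Codon 1 GUU (Val): third position 4-fold.
Codon 2 ACG (Thr): third position 4-fold.
Codon 3 GUA (Val): third position 4-fold.
Codon 4 GCG (Ala): third position 4-fold.
Codon 5 UCA (Ser): third position 4-fold.
Codon 6 AUC (Ile): third position 3-fold.
Codon 7 UCC (Ser): third position 4-fold.
Four-fold degenerate third positions: 6.

6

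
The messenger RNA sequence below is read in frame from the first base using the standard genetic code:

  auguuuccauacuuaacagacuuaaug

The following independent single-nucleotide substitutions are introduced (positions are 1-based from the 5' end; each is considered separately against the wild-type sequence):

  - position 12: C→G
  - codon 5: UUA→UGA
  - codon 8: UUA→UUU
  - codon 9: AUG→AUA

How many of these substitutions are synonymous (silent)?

0

Codon 4: UAC (Tyr) → UAG (Stop) — nonsense.
Codon 5: UUA (Leu) → UGA (Stop) — nonsense.
Codon 8: UUA (Leu) → UUU (Phe) — missense.
Codon 9: AUG (Met) → AUA (Ile) — missense.
Synonymous: 0 of 4.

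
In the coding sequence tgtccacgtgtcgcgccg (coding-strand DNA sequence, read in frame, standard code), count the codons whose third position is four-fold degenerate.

Codon 1 TGT (Cys): third position 2-fold.
Codon 2 CCA (Pro): third position 4-fold.
Codon 3 CGT (Arg): third position 4-fold.
Codon 4 GTC (Val): third position 4-fold.
Codon 5 GCG (Ala): third position 4-fold.
Codon 6 CCG (Pro): third position 4-fold.
Four-fold degenerate third positions: 5.

5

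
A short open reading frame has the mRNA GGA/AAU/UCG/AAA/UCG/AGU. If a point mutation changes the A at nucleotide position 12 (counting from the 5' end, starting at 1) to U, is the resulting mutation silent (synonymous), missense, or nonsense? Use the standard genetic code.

Position 12 falls in codon 4: AAA → Lys.
After the substitution the codon is AAU → Asn.
Lys ≠ Asn, so this is a missense mutation.

missense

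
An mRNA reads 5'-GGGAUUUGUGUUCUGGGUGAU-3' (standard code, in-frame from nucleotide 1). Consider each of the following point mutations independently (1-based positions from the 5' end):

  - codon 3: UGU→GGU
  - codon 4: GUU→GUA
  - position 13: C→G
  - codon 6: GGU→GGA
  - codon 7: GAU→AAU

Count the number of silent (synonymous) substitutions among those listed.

Codon 3: UGU (Cys) → GGU (Gly) — missense.
Codon 4: GUU (Val) → GUA (Val) — synonymous.
Codon 5: CUG (Leu) → GUG (Val) — missense.
Codon 6: GGU (Gly) → GGA (Gly) — synonymous.
Codon 7: GAU (Asp) → AAU (Asn) — missense.
Synonymous: 2 of 5.

2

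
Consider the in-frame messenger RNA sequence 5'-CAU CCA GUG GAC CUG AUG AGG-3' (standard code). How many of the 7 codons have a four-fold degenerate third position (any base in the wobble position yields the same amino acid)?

Codon 1 CAU (His): third position 2-fold.
Codon 2 CCA (Pro): third position 4-fold.
Codon 3 GUG (Val): third position 4-fold.
Codon 4 GAC (Asp): third position 2-fold.
Codon 5 CUG (Leu): third position 4-fold.
Codon 6 AUG (Met): third position 1-fold.
Codon 7 AGG (Arg): third position 2-fold.
Four-fold degenerate third positions: 3.

3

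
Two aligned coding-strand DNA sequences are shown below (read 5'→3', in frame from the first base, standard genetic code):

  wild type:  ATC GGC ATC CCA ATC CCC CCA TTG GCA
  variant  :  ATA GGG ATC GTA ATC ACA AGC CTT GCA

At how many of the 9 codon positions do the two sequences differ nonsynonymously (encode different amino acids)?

3

Codon 1: ATC Ile / ATA Ile — synonymous.
Codon 2: GGC Gly / GGG Gly — synonymous.
Codon 3: ATC Ile / ATC Ile — identical.
Codon 4: CCA Pro / GTA Val — nonsynonymous.
Codon 5: ATC Ile / ATC Ile — identical.
Codon 6: CCC Pro / ACA Thr — nonsynonymous.
Codon 7: CCA Pro / AGC Ser — nonsynonymous.
Codon 8: TTG Leu / CTT Leu — synonymous.
Codon 9: GCA Ala / GCA Ala — identical.
Nonsynonymous differences: 3.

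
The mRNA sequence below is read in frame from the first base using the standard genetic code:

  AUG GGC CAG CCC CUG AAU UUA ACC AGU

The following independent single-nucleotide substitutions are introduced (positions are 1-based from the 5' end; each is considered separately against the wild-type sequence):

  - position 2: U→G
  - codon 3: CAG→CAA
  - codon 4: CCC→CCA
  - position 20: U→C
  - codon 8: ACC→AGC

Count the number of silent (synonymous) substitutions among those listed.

Codon 1: AUG (Met) → AGG (Arg) — missense.
Codon 3: CAG (Gln) → CAA (Gln) — synonymous.
Codon 4: CCC (Pro) → CCA (Pro) — synonymous.
Codon 7: UUA (Leu) → UCA (Ser) — missense.
Codon 8: ACC (Thr) → AGC (Ser) — missense.
Synonymous: 2 of 5.

2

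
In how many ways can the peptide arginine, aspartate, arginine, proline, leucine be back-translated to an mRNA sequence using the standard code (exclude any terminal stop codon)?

1728

Arg: 6 codons.
Asp: 2 codons.
Arg: 6 codons.
Pro: 4 codons.
Leu: 6 codons.
6 × 2 × 6 × 4 × 6 = 1728.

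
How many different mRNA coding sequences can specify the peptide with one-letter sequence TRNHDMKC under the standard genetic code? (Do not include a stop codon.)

768

Thr: 4 codons.
Arg: 6 codons.
Asn: 2 codons.
His: 2 codons.
Asp: 2 codons.
Met: 1 codon.
Lys: 2 codons.
Cys: 2 codons.
4 × 6 × 2 × 2 × 2 × 1 × 2 × 2 = 768.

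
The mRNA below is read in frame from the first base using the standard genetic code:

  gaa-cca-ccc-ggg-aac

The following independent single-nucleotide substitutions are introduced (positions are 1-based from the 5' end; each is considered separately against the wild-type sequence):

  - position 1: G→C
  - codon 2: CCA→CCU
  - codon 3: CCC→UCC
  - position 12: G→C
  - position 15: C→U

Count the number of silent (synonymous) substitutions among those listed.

Codon 1: GAA (Glu) → CAA (Gln) — missense.
Codon 2: CCA (Pro) → CCU (Pro) — synonymous.
Codon 3: CCC (Pro) → UCC (Ser) — missense.
Codon 4: GGG (Gly) → GGC (Gly) — synonymous.
Codon 5: AAC (Asn) → AAU (Asn) — synonymous.
Synonymous: 3 of 5.

3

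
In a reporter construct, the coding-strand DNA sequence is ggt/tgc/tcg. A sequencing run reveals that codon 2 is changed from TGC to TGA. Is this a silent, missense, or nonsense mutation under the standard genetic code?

nonsense

Position 6 falls in codon 2: TGC → Cys.
After the substitution the codon is TGA → Stop.
The new codon is a stop codon, so this is a nonsense mutation.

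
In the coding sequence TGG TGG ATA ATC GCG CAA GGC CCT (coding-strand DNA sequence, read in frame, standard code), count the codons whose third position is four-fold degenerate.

3

Codon 1 TGG (Trp): third position 1-fold.
Codon 2 TGG (Trp): third position 1-fold.
Codon 3 ATA (Ile): third position 3-fold.
Codon 4 ATC (Ile): third position 3-fold.
Codon 5 GCG (Ala): third position 4-fold.
Codon 6 CAA (Gln): third position 2-fold.
Codon 7 GGC (Gly): third position 4-fold.
Codon 8 CCT (Pro): third position 4-fold.
Four-fold degenerate third positions: 3.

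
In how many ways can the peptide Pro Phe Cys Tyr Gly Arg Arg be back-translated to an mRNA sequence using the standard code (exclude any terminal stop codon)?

Pro: 4 codons.
Phe: 2 codons.
Cys: 2 codons.
Tyr: 2 codons.
Gly: 4 codons.
Arg: 6 codons.
Arg: 6 codons.
4 × 2 × 2 × 2 × 4 × 6 × 6 = 4608.

4608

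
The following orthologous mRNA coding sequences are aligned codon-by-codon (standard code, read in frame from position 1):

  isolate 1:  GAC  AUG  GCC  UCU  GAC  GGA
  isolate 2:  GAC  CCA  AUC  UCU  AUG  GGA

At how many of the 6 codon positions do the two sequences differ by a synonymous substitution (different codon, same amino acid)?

0

Codon 1: GAC Asp / GAC Asp — identical.
Codon 2: AUG Met / CCA Pro — nonsynonymous.
Codon 3: GCC Ala / AUC Ile — nonsynonymous.
Codon 4: UCU Ser / UCU Ser — identical.
Codon 5: GAC Asp / AUG Met — nonsynonymous.
Codon 6: GGA Gly / GGA Gly — identical.
Synonymous differences: 0.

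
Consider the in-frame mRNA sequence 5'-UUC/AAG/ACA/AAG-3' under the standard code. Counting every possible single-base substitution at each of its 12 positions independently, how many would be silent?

Codon 1 (UUC, Phe): 1 synonymous substitution.
Codon 2 (AAG, Lys): 1 synonymous substitution.
Codon 3 (ACA, Thr): 3 synonymous substitutions.
Codon 4 (AAG, Lys): 1 synonymous substitution.
Total: 1 + 1 + 3 + 1 = 6.

6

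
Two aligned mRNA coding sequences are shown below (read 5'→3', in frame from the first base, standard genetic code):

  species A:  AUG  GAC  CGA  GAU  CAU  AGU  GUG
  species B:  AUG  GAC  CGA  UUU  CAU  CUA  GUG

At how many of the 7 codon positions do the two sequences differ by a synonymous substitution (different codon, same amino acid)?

Codon 1: AUG Met / AUG Met — identical.
Codon 2: GAC Asp / GAC Asp — identical.
Codon 3: CGA Arg / CGA Arg — identical.
Codon 4: GAU Asp / UUU Phe — nonsynonymous.
Codon 5: CAU His / CAU His — identical.
Codon 6: AGU Ser / CUA Leu — nonsynonymous.
Codon 7: GUG Val / GUG Val — identical.
Synonymous differences: 0.

0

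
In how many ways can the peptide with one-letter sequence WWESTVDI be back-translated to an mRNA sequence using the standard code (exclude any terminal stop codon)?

1152

Trp: 1 codon.
Trp: 1 codon.
Glu: 2 codons.
Ser: 6 codons.
Thr: 4 codons.
Val: 4 codons.
Asp: 2 codons.
Ile: 3 codons.
1 × 1 × 2 × 6 × 4 × 4 × 2 × 3 = 1152.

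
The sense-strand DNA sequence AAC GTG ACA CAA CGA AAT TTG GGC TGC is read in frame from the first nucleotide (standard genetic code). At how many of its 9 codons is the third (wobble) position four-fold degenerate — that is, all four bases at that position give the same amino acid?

Codon 1 AAC (Asn): third position 2-fold.
Codon 2 GTG (Val): third position 4-fold.
Codon 3 ACA (Thr): third position 4-fold.
Codon 4 CAA (Gln): third position 2-fold.
Codon 5 CGA (Arg): third position 4-fold.
Codon 6 AAT (Asn): third position 2-fold.
Codon 7 TTG (Leu): third position 2-fold.
Codon 8 GGC (Gly): third position 4-fold.
Codon 9 TGC (Cys): third position 2-fold.
Four-fold degenerate third positions: 4.

4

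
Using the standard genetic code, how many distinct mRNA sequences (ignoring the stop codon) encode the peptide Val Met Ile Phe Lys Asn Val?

384

Val: 4 codons.
Met: 1 codon.
Ile: 3 codons.
Phe: 2 codons.
Lys: 2 codons.
Asn: 2 codons.
Val: 4 codons.
4 × 1 × 3 × 2 × 2 × 2 × 4 = 384.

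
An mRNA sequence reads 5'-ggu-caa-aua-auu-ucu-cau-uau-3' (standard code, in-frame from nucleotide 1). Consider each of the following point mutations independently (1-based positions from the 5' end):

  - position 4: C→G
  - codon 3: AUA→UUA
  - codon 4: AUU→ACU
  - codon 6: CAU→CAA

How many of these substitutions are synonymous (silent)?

0

Codon 2: CAA (Gln) → GAA (Glu) — missense.
Codon 3: AUA (Ile) → UUA (Leu) — missense.
Codon 4: AUU (Ile) → ACU (Thr) — missense.
Codon 6: CAU (His) → CAA (Gln) — missense.
Synonymous: 0 of 4.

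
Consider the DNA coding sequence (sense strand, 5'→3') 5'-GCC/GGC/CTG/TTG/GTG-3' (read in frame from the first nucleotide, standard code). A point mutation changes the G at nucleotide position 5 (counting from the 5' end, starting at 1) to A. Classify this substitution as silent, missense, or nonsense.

Position 5 falls in codon 2: GGC → Gly.
After the substitution the codon is GAC → Asp.
Gly ≠ Asp, so this is a missense mutation.

missense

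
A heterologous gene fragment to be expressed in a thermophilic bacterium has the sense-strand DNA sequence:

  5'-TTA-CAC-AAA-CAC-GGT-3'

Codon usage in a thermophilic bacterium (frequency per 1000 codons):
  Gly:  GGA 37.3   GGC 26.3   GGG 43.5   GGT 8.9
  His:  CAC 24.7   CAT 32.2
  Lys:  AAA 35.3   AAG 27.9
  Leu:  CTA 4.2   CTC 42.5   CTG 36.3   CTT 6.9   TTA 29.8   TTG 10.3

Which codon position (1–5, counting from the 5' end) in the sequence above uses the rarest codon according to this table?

Codon 1 TTA (Leu): 29.8 per 1000.
Codon 2 CAC (His): 24.7 per 1000.
Codon 3 AAA (Lys): 35.3 per 1000.
Codon 4 CAC (His): 24.7 per 1000.
Codon 5 GGT (Gly): 8.9 per 1000.
Lowest frequency is 8.9 at codon 5.

5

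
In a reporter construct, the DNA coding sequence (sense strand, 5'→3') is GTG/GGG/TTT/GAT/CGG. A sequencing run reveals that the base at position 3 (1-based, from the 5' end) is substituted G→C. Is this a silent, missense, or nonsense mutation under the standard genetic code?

silent

Position 3 falls in codon 1: GTG → Val.
After the substitution the codon is GTC → Val.
Both encode Val, so the change is synonymous.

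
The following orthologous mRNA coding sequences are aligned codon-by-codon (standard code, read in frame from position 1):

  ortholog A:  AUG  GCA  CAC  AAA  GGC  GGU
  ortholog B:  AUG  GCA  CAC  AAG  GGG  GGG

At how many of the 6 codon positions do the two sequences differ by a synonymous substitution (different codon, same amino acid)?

Codon 1: AUG Met / AUG Met — identical.
Codon 2: GCA Ala / GCA Ala — identical.
Codon 3: CAC His / CAC His — identical.
Codon 4: AAA Lys / AAG Lys — synonymous.
Codon 5: GGC Gly / GGG Gly — synonymous.
Codon 6: GGU Gly / GGG Gly — synonymous.
Synonymous differences: 3.

3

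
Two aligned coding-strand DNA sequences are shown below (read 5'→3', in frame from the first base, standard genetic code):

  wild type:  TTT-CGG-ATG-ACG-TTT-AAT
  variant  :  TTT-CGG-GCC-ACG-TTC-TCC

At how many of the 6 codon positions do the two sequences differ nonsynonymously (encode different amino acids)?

2

Codon 1: TTT Phe / TTT Phe — identical.
Codon 2: CGG Arg / CGG Arg — identical.
Codon 3: ATG Met / GCC Ala — nonsynonymous.
Codon 4: ACG Thr / ACG Thr — identical.
Codon 5: TTT Phe / TTC Phe — synonymous.
Codon 6: AAT Asn / TCC Ser — nonsynonymous.
Nonsynonymous differences: 2.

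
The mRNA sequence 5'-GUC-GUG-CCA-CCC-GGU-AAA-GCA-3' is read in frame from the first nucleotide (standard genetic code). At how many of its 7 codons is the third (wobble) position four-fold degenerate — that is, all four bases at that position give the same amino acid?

6

Codon 1 GUC (Val): third position 4-fold.
Codon 2 GUG (Val): third position 4-fold.
Codon 3 CCA (Pro): third position 4-fold.
Codon 4 CCC (Pro): third position 4-fold.
Codon 5 GGU (Gly): third position 4-fold.
Codon 6 AAA (Lys): third position 2-fold.
Codon 7 GCA (Ala): third position 4-fold.
Four-fold degenerate third positions: 6.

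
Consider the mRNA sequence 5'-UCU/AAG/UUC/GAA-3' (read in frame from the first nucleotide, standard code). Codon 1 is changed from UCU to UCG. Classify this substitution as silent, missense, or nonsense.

silent

Position 3 falls in codon 1: UCU → Ser.
After the substitution the codon is UCG → Ser.
Both encode Ser, so the change is synonymous.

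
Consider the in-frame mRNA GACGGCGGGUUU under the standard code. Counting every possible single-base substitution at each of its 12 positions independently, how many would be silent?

8

Codon 1 (GAC, Asp): 1 synonymous substitution.
Codon 2 (GGC, Gly): 3 synonymous substitutions.
Codon 3 (GGG, Gly): 3 synonymous substitutions.
Codon 4 (UUU, Phe): 1 synonymous substitution.
Total: 1 + 3 + 3 + 1 = 8.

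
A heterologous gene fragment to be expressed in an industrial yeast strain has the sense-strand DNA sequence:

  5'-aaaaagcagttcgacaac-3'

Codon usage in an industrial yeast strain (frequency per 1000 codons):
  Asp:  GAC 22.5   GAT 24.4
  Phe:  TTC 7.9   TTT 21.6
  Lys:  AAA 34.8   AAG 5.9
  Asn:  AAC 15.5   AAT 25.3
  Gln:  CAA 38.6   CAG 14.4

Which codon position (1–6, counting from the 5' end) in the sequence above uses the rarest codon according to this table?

Codon 1 AAA (Lys): 34.8 per 1000.
Codon 2 AAG (Lys): 5.9 per 1000.
Codon 3 CAG (Gln): 14.4 per 1000.
Codon 4 TTC (Phe): 7.9 per 1000.
Codon 5 GAC (Asp): 22.5 per 1000.
Codon 6 AAC (Asn): 15.5 per 1000.
Lowest frequency is 5.9 at codon 2.

2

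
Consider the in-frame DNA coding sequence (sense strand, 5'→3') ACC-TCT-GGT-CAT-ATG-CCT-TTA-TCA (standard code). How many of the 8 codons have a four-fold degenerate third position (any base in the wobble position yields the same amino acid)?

Codon 1 ACC (Thr): third position 4-fold.
Codon 2 TCT (Ser): third position 4-fold.
Codon 3 GGT (Gly): third position 4-fold.
Codon 4 CAT (His): third position 2-fold.
Codon 5 ATG (Met): third position 1-fold.
Codon 6 CCT (Pro): third position 4-fold.
Codon 7 TTA (Leu): third position 2-fold.
Codon 8 TCA (Ser): third position 4-fold.
Four-fold degenerate third positions: 5.

5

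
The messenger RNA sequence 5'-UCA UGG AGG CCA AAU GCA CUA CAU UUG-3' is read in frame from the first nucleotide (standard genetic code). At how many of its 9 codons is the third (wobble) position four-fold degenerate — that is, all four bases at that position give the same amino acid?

4

Codon 1 UCA (Ser): third position 4-fold.
Codon 2 UGG (Trp): third position 1-fold.
Codon 3 AGG (Arg): third position 2-fold.
Codon 4 CCA (Pro): third position 4-fold.
Codon 5 AAU (Asn): third position 2-fold.
Codon 6 GCA (Ala): third position 4-fold.
Codon 7 CUA (Leu): third position 4-fold.
Codon 8 CAU (His): third position 2-fold.
Codon 9 UUG (Leu): third position 2-fold.
Four-fold degenerate third positions: 4.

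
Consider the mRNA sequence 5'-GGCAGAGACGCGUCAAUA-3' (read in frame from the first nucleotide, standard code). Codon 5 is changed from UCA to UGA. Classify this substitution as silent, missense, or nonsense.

Position 14 falls in codon 5: UCA → Ser.
After the substitution the codon is UGA → Stop.
The new codon is a stop codon, so this is a nonsense mutation.

nonsense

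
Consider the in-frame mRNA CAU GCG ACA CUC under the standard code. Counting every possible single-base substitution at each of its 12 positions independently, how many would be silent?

10

Codon 1 (CAU, His): 1 synonymous substitution.
Codon 2 (GCG, Ala): 3 synonymous substitutions.
Codon 3 (ACA, Thr): 3 synonymous substitutions.
Codon 4 (CUC, Leu): 3 synonymous substitutions.
Total: 1 + 3 + 3 + 3 = 10.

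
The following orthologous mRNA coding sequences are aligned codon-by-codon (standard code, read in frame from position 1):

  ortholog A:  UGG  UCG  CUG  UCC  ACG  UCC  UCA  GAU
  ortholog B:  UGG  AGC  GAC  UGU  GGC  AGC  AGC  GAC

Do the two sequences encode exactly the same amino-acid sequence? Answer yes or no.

Codon 1: UGG Trp / UGG Trp — identical.
Codon 2: UCG Ser / AGC Ser — synonymous.
Codon 3: CUG Leu / GAC Asp — nonsynonymous.
Codon 4: UCC Ser / UGU Cys — nonsynonymous.
Codon 5: ACG Thr / GGC Gly — nonsynonymous.
Codon 6: UCC Ser / AGC Ser — synonymous.
Codon 7: UCA Ser / AGC Ser — synonymous.
Codon 8: GAU Asp / GAC Asp — synonymous.
Nonsynonymous differences: 3 → different protein.

no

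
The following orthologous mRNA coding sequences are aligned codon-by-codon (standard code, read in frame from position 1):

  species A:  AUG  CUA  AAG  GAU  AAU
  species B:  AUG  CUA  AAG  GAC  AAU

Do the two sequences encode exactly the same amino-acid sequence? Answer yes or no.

Codon 1: AUG Met / AUG Met — identical.
Codon 2: CUA Leu / CUA Leu — identical.
Codon 3: AAG Lys / AAG Lys — identical.
Codon 4: GAU Asp / GAC Asp — synonymous.
Codon 5: AAU Asn / AAU Asn — identical.
Nonsynonymous differences: 0 → same protein.

yes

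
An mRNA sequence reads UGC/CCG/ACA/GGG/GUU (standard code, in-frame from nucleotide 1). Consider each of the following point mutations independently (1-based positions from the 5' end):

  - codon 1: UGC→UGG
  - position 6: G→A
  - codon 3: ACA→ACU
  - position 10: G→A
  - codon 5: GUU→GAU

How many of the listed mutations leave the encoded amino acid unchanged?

2

Codon 1: UGC (Cys) → UGG (Trp) — missense.
Codon 2: CCG (Pro) → CCA (Pro) — synonymous.
Codon 3: ACA (Thr) → ACU (Thr) — synonymous.
Codon 4: GGG (Gly) → AGG (Arg) — missense.
Codon 5: GUU (Val) → GAU (Asp) — missense.
Synonymous: 2 of 5.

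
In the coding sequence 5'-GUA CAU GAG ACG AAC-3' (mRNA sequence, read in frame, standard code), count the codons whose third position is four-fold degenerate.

2

Codon 1 GUA (Val): third position 4-fold.
Codon 2 CAU (His): third position 2-fold.
Codon 3 GAG (Glu): third position 2-fold.
Codon 4 ACG (Thr): third position 4-fold.
Codon 5 AAC (Asn): third position 2-fold.
Four-fold degenerate third positions: 2.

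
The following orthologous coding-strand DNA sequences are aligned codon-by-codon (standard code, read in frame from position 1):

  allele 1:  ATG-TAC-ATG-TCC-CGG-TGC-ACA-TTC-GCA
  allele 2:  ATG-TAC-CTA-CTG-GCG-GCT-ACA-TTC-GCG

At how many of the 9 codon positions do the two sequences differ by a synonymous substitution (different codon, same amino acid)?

Codon 1: ATG Met / ATG Met — identical.
Codon 2: TAC Tyr / TAC Tyr — identical.
Codon 3: ATG Met / CTA Leu — nonsynonymous.
Codon 4: TCC Ser / CTG Leu — nonsynonymous.
Codon 5: CGG Arg / GCG Ala — nonsynonymous.
Codon 6: TGC Cys / GCT Ala — nonsynonymous.
Codon 7: ACA Thr / ACA Thr — identical.
Codon 8: TTC Phe / TTC Phe — identical.
Codon 9: GCA Ala / GCG Ala — synonymous.
Synonymous differences: 1.

1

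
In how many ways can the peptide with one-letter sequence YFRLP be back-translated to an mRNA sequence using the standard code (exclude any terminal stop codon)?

Tyr: 2 codons.
Phe: 2 codons.
Arg: 6 codons.
Leu: 6 codons.
Pro: 4 codons.
2 × 2 × 6 × 6 × 4 = 576.

576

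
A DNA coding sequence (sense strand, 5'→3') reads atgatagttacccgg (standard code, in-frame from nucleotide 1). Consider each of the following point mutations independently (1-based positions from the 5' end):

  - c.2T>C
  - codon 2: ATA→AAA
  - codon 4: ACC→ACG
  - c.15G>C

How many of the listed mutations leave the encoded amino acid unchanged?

Codon 1: ATG (Met) → ACG (Thr) — missense.
Codon 2: ATA (Ile) → AAA (Lys) — missense.
Codon 4: ACC (Thr) → ACG (Thr) — synonymous.
Codon 5: CGG (Arg) → CGC (Arg) — synonymous.
Synonymous: 2 of 4.

2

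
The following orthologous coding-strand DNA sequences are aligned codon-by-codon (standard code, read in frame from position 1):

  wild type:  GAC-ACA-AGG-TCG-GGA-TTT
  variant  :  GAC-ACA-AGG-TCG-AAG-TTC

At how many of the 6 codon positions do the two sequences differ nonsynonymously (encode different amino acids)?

Codon 1: GAC Asp / GAC Asp — identical.
Codon 2: ACA Thr / ACA Thr — identical.
Codon 3: AGG Arg / AGG Arg — identical.
Codon 4: TCG Ser / TCG Ser — identical.
Codon 5: GGA Gly / AAG Lys — nonsynonymous.
Codon 6: TTT Phe / TTC Phe — synonymous.
Nonsynonymous differences: 1.

1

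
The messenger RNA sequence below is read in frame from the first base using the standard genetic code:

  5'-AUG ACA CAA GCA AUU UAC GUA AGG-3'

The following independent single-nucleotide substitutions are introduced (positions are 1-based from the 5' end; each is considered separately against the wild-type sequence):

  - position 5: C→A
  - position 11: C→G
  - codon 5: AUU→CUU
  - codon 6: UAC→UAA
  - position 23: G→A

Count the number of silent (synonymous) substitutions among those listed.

0

Codon 2: ACA (Thr) → AAA (Lys) — missense.
Codon 4: GCA (Ala) → GGA (Gly) — missense.
Codon 5: AUU (Ile) → CUU (Leu) — missense.
Codon 6: UAC (Tyr) → UAA (Stop) — nonsense.
Codon 8: AGG (Arg) → AAG (Lys) — missense.
Synonymous: 0 of 5.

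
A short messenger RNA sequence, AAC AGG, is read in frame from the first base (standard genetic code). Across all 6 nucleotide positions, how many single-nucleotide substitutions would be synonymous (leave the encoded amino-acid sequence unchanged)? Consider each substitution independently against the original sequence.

3

Codon 1 (AAC, Asn): 1 synonymous substitution.
Codon 2 (AGG, Arg): 2 synonymous substitutions.
Total: 1 + 2 = 3.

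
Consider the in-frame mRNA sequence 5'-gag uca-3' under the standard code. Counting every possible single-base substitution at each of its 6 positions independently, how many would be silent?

4

Codon 1 (GAG, Glu): 1 synonymous substitution.
Codon 2 (UCA, Ser): 3 synonymous substitutions.
Total: 1 + 3 = 4.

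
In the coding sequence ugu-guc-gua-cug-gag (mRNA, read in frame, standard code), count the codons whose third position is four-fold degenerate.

3

Codon 1 UGU (Cys): third position 2-fold.
Codon 2 GUC (Val): third position 4-fold.
Codon 3 GUA (Val): third position 4-fold.
Codon 4 CUG (Leu): third position 4-fold.
Codon 5 GAG (Glu): third position 2-fold.
Four-fold degenerate third positions: 3.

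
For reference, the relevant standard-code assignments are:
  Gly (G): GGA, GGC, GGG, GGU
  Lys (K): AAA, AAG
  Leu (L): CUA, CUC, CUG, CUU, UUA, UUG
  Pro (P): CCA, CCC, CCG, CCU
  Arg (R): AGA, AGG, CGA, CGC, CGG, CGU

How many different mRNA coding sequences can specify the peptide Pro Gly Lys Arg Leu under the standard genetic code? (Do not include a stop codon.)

Pro: 4 codons.
Gly: 4 codons.
Lys: 2 codons.
Arg: 6 codons.
Leu: 6 codons.
4 × 4 × 2 × 6 × 6 = 1152.

1152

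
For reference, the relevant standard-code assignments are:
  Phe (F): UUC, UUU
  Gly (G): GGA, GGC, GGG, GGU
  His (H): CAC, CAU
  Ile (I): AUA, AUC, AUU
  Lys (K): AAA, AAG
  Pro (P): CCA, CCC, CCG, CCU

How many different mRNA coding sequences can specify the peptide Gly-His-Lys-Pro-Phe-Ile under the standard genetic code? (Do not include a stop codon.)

Gly: 4 codons.
His: 2 codons.
Lys: 2 codons.
Pro: 4 codons.
Phe: 2 codons.
Ile: 3 codons.
4 × 2 × 2 × 4 × 2 × 3 = 384.

384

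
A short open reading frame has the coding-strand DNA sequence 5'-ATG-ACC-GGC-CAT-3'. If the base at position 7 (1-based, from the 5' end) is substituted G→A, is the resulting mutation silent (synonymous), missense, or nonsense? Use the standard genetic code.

Position 7 falls in codon 3: GGC → Gly.
After the substitution the codon is AGC → Ser.
Gly ≠ Ser, so this is a missense mutation.

missense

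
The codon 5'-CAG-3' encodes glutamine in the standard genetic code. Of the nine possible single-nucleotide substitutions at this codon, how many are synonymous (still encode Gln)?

1

Position 1: none → 0 synonymous.
Position 2: none → 0 synonymous.
Position 3: CAA → 1 synonymous.
Total: 0 + 0 + 1 = 1.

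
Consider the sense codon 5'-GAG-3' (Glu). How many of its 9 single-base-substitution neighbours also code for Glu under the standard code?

1

Position 1: none → 0 synonymous.
Position 2: none → 0 synonymous.
Position 3: GAA → 1 synonymous.
Total: 0 + 0 + 1 = 1.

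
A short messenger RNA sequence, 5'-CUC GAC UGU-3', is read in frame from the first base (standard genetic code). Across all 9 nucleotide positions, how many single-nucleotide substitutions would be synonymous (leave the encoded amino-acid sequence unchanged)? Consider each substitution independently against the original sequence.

Codon 1 (CUC, Leu): 3 synonymous substitutions.
Codon 2 (GAC, Asp): 1 synonymous substitution.
Codon 3 (UGU, Cys): 1 synonymous substitution.
Total: 3 + 1 + 1 = 5.

5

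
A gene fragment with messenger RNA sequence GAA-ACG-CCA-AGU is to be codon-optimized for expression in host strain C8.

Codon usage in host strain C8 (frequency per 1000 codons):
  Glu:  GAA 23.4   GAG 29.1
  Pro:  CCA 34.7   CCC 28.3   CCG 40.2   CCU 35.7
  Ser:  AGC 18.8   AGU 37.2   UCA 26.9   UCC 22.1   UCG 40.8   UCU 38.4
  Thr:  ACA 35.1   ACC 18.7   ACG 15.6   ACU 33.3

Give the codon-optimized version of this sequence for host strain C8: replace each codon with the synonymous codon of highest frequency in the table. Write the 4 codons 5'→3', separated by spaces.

Codon 1 (Glu): best is GAG at 29.1.
Codon 2 (Thr): best is ACA at 35.1.
Codon 3 (Pro): best is CCG at 40.2.
Codon 4 (Ser): best is UCG at 40.8.

GAG ACA CCG UCG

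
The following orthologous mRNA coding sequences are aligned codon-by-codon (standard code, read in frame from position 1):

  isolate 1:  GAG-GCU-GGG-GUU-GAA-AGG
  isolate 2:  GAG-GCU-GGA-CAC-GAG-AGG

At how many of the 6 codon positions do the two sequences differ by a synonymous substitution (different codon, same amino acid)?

2

Codon 1: GAG Glu / GAG Glu — identical.
Codon 2: GCU Ala / GCU Ala — identical.
Codon 3: GGG Gly / GGA Gly — synonymous.
Codon 4: GUU Val / CAC His — nonsynonymous.
Codon 5: GAA Glu / GAG Glu — synonymous.
Codon 6: AGG Arg / AGG Arg — identical.
Synonymous differences: 2.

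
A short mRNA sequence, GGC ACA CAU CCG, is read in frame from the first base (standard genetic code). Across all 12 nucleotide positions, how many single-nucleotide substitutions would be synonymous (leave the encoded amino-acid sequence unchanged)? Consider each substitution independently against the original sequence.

10

Codon 1 (GGC, Gly): 3 synonymous substitutions.
Codon 2 (ACA, Thr): 3 synonymous substitutions.
Codon 3 (CAU, His): 1 synonymous substitution.
Codon 4 (CCG, Pro): 3 synonymous substitutions.
Total: 3 + 3 + 1 + 3 = 10.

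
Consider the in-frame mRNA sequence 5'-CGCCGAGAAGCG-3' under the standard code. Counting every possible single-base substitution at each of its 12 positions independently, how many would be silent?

Codon 1 (CGC, Arg): 3 synonymous substitutions.
Codon 2 (CGA, Arg): 4 synonymous substitutions.
Codon 3 (GAA, Glu): 1 synonymous substitution.
Codon 4 (GCG, Ala): 3 synonymous substitutions.
Total: 3 + 4 + 1 + 3 = 11.

11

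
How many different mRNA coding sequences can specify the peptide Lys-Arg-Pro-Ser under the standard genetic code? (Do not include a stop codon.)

288

Lys: 2 codons.
Arg: 6 codons.
Pro: 4 codons.
Ser: 6 codons.
2 × 6 × 4 × 6 = 288.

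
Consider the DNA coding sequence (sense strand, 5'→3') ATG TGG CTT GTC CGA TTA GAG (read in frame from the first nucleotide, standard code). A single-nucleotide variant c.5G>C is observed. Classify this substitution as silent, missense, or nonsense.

Position 5 falls in codon 2: TGG → Trp.
After the substitution the codon is TCG → Ser.
Trp ≠ Ser, so this is a missense mutation.

missense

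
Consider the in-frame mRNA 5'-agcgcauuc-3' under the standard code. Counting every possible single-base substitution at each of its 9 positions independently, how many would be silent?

5

Codon 1 (AGC, Ser): 1 synonymous substitution.
Codon 2 (GCA, Ala): 3 synonymous substitutions.
Codon 3 (UUC, Phe): 1 synonymous substitution.
Total: 1 + 3 + 1 = 5.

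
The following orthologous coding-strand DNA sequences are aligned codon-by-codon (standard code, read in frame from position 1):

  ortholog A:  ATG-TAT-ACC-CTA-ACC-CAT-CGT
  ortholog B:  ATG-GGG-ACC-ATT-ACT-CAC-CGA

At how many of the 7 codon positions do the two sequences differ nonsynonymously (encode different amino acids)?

2

Codon 1: ATG Met / ATG Met — identical.
Codon 2: TAT Tyr / GGG Gly — nonsynonymous.
Codon 3: ACC Thr / ACC Thr — identical.
Codon 4: CTA Leu / ATT Ile — nonsynonymous.
Codon 5: ACC Thr / ACT Thr — synonymous.
Codon 6: CAT His / CAC His — synonymous.
Codon 7: CGT Arg / CGA Arg — synonymous.
Nonsynonymous differences: 2.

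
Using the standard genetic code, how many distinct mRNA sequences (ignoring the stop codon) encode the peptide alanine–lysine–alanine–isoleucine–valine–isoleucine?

Ala: 4 codons.
Lys: 2 codons.
Ala: 4 codons.
Ile: 3 codons.
Val: 4 codons.
Ile: 3 codons.
4 × 2 × 4 × 3 × 4 × 3 = 1152.

1152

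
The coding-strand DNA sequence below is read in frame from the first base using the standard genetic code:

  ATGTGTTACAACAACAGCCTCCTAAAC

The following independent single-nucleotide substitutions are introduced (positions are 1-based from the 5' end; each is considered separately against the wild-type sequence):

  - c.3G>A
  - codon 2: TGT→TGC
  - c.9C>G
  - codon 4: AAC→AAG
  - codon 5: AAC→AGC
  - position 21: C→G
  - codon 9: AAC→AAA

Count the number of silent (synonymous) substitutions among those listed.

2

Codon 1: ATG (Met) → ATA (Ile) — missense.
Codon 2: TGT (Cys) → TGC (Cys) — synonymous.
Codon 3: TAC (Tyr) → TAG (Stop) — nonsense.
Codon 4: AAC (Asn) → AAG (Lys) — missense.
Codon 5: AAC (Asn) → AGC (Ser) — missense.
Codon 7: CTC (Leu) → CTG (Leu) — synonymous.
Codon 9: AAC (Asn) → AAA (Lys) — missense.
Synonymous: 2 of 7.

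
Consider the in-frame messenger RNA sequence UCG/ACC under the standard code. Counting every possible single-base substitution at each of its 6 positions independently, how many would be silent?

6

Codon 1 (UCG, Ser): 3 synonymous substitutions.
Codon 2 (ACC, Thr): 3 synonymous substitutions.
Total: 3 + 3 = 6.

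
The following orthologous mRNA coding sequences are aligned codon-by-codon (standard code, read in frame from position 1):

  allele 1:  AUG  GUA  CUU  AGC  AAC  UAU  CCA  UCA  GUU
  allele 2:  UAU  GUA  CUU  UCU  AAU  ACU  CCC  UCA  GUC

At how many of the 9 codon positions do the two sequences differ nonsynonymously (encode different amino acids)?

Codon 1: AUG Met / UAU Tyr — nonsynonymous.
Codon 2: GUA Val / GUA Val — identical.
Codon 3: CUU Leu / CUU Leu — identical.
Codon 4: AGC Ser / UCU Ser — synonymous.
Codon 5: AAC Asn / AAU Asn — synonymous.
Codon 6: UAU Tyr / ACU Thr — nonsynonymous.
Codon 7: CCA Pro / CCC Pro — synonymous.
Codon 8: UCA Ser / UCA Ser — identical.
Codon 9: GUU Val / GUC Val — synonymous.
Nonsynonymous differences: 2.

2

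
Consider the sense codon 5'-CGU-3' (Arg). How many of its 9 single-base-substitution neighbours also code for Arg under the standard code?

3

Position 1: none → 0 synonymous.
Position 2: none → 0 synonymous.
Position 3: CGC, CGA, CGG → 3 synonymous.
Total: 0 + 0 + 3 = 3.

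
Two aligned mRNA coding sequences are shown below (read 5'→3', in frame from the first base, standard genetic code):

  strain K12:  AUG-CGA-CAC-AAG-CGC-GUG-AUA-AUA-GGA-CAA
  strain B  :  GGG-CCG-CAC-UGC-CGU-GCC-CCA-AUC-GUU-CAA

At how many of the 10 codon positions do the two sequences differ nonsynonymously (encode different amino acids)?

6

Codon 1: AUG Met / GGG Gly — nonsynonymous.
Codon 2: CGA Arg / CCG Pro — nonsynonymous.
Codon 3: CAC His / CAC His — identical.
Codon 4: AAG Lys / UGC Cys — nonsynonymous.
Codon 5: CGC Arg / CGU Arg — synonymous.
Codon 6: GUG Val / GCC Ala — nonsynonymous.
Codon 7: AUA Ile / CCA Pro — nonsynonymous.
Codon 8: AUA Ile / AUC Ile — synonymous.
Codon 9: GGA Gly / GUU Val — nonsynonymous.
Codon 10: CAA Gln / CAA Gln — identical.
Nonsynonymous differences: 6.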